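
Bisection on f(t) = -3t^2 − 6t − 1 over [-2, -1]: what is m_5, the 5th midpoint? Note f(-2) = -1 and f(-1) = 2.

m = -1.5, f(m) = 1.25 (+); new bracket [-2, -1.5]
m = -1.75, f(m) = 0.3125 (+); new bracket [-2, -1.75]
m = -1.875, f(m) = -0.296875 (−); new bracket [-1.875, -1.75]
m = -1.8125, f(m) = 0.0195 (+); new bracket [-1.875, -1.8125]
m = -1.84375, f(m) = -0.1357 (−); new bracket [-1.84375, -1.8125]

-1.84375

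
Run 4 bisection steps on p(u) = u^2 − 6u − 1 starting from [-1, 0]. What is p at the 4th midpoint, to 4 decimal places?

0.1602

u = -0.5 gives p = 2.25, positive; keep [-0.5, 0]
u = -0.25 gives p = 0.5625, positive; keep [-0.25, 0]
u = -0.125 gives p = -0.234375, negative; keep [-0.25, -0.125]
u = -0.1875 gives p = 0.1602, positive; keep [-0.1875, -0.125]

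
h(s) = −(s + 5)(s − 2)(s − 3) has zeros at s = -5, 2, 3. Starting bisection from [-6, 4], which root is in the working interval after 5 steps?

m = -1, h(m) = -48 (−); new bracket [-6, -1]
m = -3.5, h(m) = -53.625 (−); new bracket [-6, -3.5]
m = -4.75, h(m) = -13.078125 (−); new bracket [-6, -4.75]
m = -5.375, h(m) = 23.1621 (+); new bracket [-5.375, -4.75]
m = -5.0625, h(m) = 3.5588 (+); new bracket [-5.0625, -4.75]

-5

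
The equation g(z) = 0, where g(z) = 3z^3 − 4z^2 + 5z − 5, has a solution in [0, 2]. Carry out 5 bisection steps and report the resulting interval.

z = 1 gives g = -1, negative; keep [1, 2]
z = 1.5 gives g = 3.625, positive; keep [1, 1.5]
z = 1.25 gives g = 0.859375, positive; keep [1, 1.25]
z = 1.125 gives g = -0.166, negative; keep [1.125, 1.25]
z = 1.1875 gives g = 0.3206, positive; keep [1.125, 1.1875]

[1.125, 1.1875]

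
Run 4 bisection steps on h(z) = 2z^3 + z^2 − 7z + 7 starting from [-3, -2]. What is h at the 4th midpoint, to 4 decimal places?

midpoint -2.5: h = -0.5 < 0 → [-2.5, -2]
midpoint -2.25: h = 5.03125 > 0 → [-2.5, -2.25]
midpoint -2.375: h = 2.472656 > 0 → [-2.5, -2.375]
midpoint -2.4375: h = 1.0396 > 0 → [-2.5, -2.4375]

1.0396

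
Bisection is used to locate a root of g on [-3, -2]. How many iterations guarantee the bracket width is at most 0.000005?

Width after n steps is 1/2^n. Need 2^n ≥ 1/0.000005 = 200000.
2^17 = 131072 < 200000 ≤ 2^18 = 262144, so n = 18.

18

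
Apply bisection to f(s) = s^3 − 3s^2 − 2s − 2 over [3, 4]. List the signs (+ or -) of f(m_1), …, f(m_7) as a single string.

s = 3.5 gives f = -2.875, negative; keep [3.5, 4]
s = 3.75 gives f = 1.046875, positive; keep [3.5, 3.75]
s = 3.625 gives f = -1.037109, negative; keep [3.625, 3.75]
s = 3.6875 gives f = -0.0266, negative; keep [3.6875, 3.75]
s = 3.71875 gives f = 0.5022, positive; keep [3.6875, 3.71875]
s = 3.703125 gives f = 0.2358, positive; keep [3.6875, 3.703125]
s = 3.6953125 gives f = 0.1041, positive; keep [3.6875, 3.6953125]

-+--+++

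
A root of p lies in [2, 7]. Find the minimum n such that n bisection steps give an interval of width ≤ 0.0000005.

Width after n steps is 5/2^n. Need 2^n ≥ 5/0.0000005 = 10000000.
2^23 = 8388608 < 10000000 ≤ 2^24 = 16777216, so n = 24.

24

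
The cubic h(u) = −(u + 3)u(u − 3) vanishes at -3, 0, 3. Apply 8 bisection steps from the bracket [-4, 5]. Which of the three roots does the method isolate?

3

h(0.5) = 4.375 > 0, so the root lies in [0.5, 5]
h(2.75) = 3.953125 > 0, so the root lies in [2.75, 5]
h(3.875) = -23.310547 < 0, so the root lies in [2.75, 3.875]
h(3.3125) = -6.5344 < 0, so the root lies in [2.75, 3.3125]
h(3.03125) = -0.5713 < 0, so the root lies in [2.75, 3.03125]
h(2.890625) = 1.8624 > 0, so the root lies in [2.890625, 3.03125]
h(2.9609375) = 0.6895 > 0, so the root lies in [2.9609375, 3.03125]
h(2.99609375) = 0.0702 > 0, so the root lies in [2.99609375, 3.03125]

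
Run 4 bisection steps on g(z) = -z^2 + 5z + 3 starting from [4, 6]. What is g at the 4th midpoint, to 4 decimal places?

-0.5156

midpoint 5: g = 3 > 0 → [5, 6]
midpoint 5.5: g = 0.25 > 0 → [5.5, 6]
midpoint 5.75: g = -1.3125 < 0 → [5.5, 5.75]
midpoint 5.625: g = -0.5156 < 0 → [5.5, 5.625]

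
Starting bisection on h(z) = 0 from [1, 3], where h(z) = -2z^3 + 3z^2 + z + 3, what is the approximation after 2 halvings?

h(2) = 1 > 0, so the root lies in [2, 3]
h(2.5) = -7 < 0, so the root lies in [2, 2.5]

2.5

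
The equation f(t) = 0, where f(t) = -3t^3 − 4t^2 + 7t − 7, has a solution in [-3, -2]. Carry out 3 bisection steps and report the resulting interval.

[-2.625, -2.5]

midpoint -2.5: f = -2.625 < 0 → [-3, -2.5]
midpoint -2.75: f = 5.890625 > 0 → [-2.75, -2.5]
midpoint -2.625: f = 1.326172 > 0 → [-2.625, -2.5]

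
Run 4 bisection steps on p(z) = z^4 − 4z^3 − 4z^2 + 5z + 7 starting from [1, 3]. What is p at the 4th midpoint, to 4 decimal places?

m = 2, p(m) = -15 (−); new bracket [1, 2]
m = 1.5, p(m) = -2.9375 (−); new bracket [1, 1.5]
m = 1.25, p(m) = 1.628906 (+); new bracket [1.25, 1.5]
m = 1.375, p(m) = -0.5115 (−); new bracket [1.25, 1.375]

-0.5115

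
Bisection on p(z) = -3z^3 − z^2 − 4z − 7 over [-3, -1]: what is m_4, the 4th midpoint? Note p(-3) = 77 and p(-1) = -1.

p(-2) = 21 > 0, so the root lies in [-2, -1]
p(-1.5) = 6.875 > 0, so the root lies in [-1.5, -1]
p(-1.25) = 2.296875 > 0, so the root lies in [-1.25, -1]
p(-1.125) = 0.5059 > 0, so the root lies in [-1.125, -1]

-1.125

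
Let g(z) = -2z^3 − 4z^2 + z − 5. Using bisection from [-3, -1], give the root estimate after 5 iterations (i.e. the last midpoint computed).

m = -2, g(m) = -7 (−); new bracket [-3, -2]
m = -2.5, g(m) = -1.25 (−); new bracket [-3, -2.5]
m = -2.75, g(m) = 3.59375 (+); new bracket [-2.75, -2.5]
m = -2.625, g(m) = 0.9883 (+); new bracket [-2.625, -2.5]
m = -2.5625, g(m) = -0.1753 (−); new bracket [-2.625, -2.5625]

-2.5625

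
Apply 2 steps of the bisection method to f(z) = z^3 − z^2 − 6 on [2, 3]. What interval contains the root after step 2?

[2, 2.25]

midpoint 2.5: f = 3.375 > 0 → [2, 2.5]
midpoint 2.25: f = 0.328125 > 0 → [2, 2.25]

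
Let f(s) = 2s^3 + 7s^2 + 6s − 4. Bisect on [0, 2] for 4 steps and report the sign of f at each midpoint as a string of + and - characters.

++--

s = 1 gives f = 11, positive; keep [0, 1]
s = 0.5 gives f = 1, positive; keep [0, 0.5]
s = 0.25 gives f = -2.03125, negative; keep [0.25, 0.5]
s = 0.375 gives f = -0.6602, negative; keep [0.375, 0.5]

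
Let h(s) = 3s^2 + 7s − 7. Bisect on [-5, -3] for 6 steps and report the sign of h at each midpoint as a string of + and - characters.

++++-+

h(-4) = 13 > 0, so the root lies in [-4, -3]
h(-3.5) = 5.25 > 0, so the root lies in [-3.5, -3]
h(-3.25) = 1.9375 > 0, so the root lies in [-3.25, -3]
h(-3.125) = 0.4219 > 0, so the root lies in [-3.125, -3]
h(-3.0625) = -0.3008 < 0, so the root lies in [-3.125, -3.0625]
h(-3.09375) = 0.0576 > 0, so the root lies in [-3.09375, -3.0625]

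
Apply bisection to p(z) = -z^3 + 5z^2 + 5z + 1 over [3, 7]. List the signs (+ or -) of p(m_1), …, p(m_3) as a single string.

z = 5 gives p = 26, positive; keep [5, 7]
z = 6 gives p = -5, negative; keep [5, 6]
z = 5.5 gives p = 13.375, positive; keep [5.5, 6]

+-+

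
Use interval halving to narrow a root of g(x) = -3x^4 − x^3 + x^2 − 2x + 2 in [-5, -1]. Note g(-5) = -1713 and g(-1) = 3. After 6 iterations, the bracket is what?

g(-3) = -199 < 0, so the root lies in [-3, -1]
g(-2) = -30 < 0, so the root lies in [-2, -1]
g(-1.5) = -4.5625 < 0, so the root lies in [-1.5, -1]
g(-1.25) = 0.6914 > 0, so the root lies in [-1.5, -1.25]
g(-1.375) = -1.4832 < 0, so the root lies in [-1.375, -1.25]
g(-1.3125) = -0.294 < 0, so the root lies in [-1.3125, -1.25]

[-1.3125, -1.25]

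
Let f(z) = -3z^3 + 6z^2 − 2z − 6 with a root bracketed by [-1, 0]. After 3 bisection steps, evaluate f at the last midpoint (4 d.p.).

z = -0.5 gives f = -3.125, negative; keep [-1, -0.5]
z = -0.75 gives f = 0.140625, positive; keep [-0.75, -0.5]
z = -0.625 gives f = -1.673828, negative; keep [-0.75, -0.625]

-1.6738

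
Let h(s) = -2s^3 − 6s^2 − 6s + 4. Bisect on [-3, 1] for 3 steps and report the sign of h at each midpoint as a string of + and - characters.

m = -1, h(m) = 6 (+); new bracket [-1, 1]
m = 0, h(m) = 4 (+); new bracket [0, 1]
m = 0.5, h(m) = -0.75 (−); new bracket [0, 0.5]

++-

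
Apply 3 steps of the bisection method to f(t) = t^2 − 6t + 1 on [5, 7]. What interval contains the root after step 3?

t = 6 gives f = 1, positive; keep [5, 6]
t = 5.5 gives f = -1.75, negative; keep [5.5, 6]
t = 5.75 gives f = -0.4375, negative; keep [5.75, 6]

[5.75, 6]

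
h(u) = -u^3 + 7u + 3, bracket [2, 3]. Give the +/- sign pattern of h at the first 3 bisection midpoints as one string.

++-

midpoint 2.5: h = 4.875 > 0 → [2.5, 3]
midpoint 2.75: h = 1.453125 > 0 → [2.75, 3]
midpoint 2.875: h = -0.638672 < 0 → [2.75, 2.875]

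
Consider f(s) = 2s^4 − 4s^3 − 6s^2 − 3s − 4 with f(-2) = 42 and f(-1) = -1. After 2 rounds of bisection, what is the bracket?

[-1.25, -1]

f(-1.5) = 10.625 > 0, so the root lies in [-1.5, -1]
f(-1.25) = 3.070312 > 0, so the root lies in [-1.25, -1]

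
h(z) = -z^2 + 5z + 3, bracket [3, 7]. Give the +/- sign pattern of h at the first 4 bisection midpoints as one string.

+-+-

midpoint 5: h = 3 > 0 → [5, 7]
midpoint 6: h = -3 < 0 → [5, 6]
midpoint 5.5: h = 0.25 > 0 → [5.5, 6]
midpoint 5.75: h = -1.3125 < 0 → [5.5, 5.75]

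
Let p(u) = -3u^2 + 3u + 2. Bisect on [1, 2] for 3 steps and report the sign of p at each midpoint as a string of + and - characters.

-++

m = 1.5, p(m) = -0.25 (−); new bracket [1, 1.5]
m = 1.25, p(m) = 1.0625 (+); new bracket [1.25, 1.5]
m = 1.375, p(m) = 0.453125 (+); new bracket [1.375, 1.5]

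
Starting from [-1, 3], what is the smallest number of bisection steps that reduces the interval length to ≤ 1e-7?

26

Width after n steps is 4/2^n. Need 2^n ≥ 4/1e-7 = 40000000.
2^25 = 33554432 < 40000000 ≤ 2^26 = 67108864, so n = 26.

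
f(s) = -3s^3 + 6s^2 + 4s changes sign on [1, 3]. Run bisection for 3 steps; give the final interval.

[2.5, 2.75]

m = 2, f(m) = 8 (+); new bracket [2, 3]
m = 2.5, f(m) = 0.625 (+); new bracket [2.5, 3]
m = 2.75, f(m) = -6.015625 (−); new bracket [2.5, 2.75]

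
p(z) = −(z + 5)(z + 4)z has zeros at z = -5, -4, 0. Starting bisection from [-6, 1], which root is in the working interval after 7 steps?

0

p(-2.5) = 9.375 > 0, so the root lies in [-2.5, 1]
p(-0.75) = 10.359375 > 0, so the root lies in [-0.75, 1]
p(0.125) = -2.642578 < 0, so the root lies in [-0.75, 0.125]
p(-0.3125) = 5.4016 > 0, so the root lies in [-0.3125, 0.125]
p(-0.09375) = 1.7967 > 0, so the root lies in [-0.09375, 0.125]
p(0.015625) = -0.3147 < 0, so the root lies in [-0.09375, 0.015625]
p(-0.0390625) = 0.7676 > 0, so the root lies in [-0.0390625, 0.015625]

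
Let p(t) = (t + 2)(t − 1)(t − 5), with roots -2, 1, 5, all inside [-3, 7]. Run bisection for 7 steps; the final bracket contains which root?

5

t = 2 gives p = -12, negative; keep [2, 7]
t = 4.5 gives p = -11.375, negative; keep [4.5, 7]
t = 5.75 gives p = 27.609375, positive; keep [4.5, 5.75]
t = 5.125 gives p = 3.6738, positive; keep [4.5, 5.125]
t = 4.8125 gives p = -4.8699, negative; keep [4.8125, 5.125]
t = 4.96875 gives p = -0.8643, negative; keep [4.96875, 5.125]
t = 5.046875 gives p = 1.3368, positive; keep [4.96875, 5.046875]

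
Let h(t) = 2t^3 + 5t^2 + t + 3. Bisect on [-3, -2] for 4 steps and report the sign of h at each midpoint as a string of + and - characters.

+---

midpoint -2.5: h = 0.5 > 0 → [-3, -2.5]
midpoint -2.75: h = -3.53125 < 0 → [-2.75, -2.5]
midpoint -2.625: h = -1.347656 < 0 → [-2.625, -2.5]
midpoint -2.5625: h = -0.3833 < 0 → [-2.5625, -2.5]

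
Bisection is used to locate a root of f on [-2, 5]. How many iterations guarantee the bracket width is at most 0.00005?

18

Width after n steps is 7/2^n. Need 2^n ≥ 7/0.00005 = 140000.
2^17 = 131072 < 140000 ≤ 2^18 = 262144, so n = 18.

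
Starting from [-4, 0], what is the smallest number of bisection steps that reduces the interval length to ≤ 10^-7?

26

Width after n steps is 4/2^n. Need 2^n ≥ 4/10^-7 = 40000000.
2^25 = 33554432 < 40000000 ≤ 2^26 = 67108864, so n = 26.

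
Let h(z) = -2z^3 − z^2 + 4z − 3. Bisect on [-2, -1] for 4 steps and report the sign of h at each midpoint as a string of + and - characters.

m = -1.5, h(m) = -4.5 (−); new bracket [-2, -1.5]
m = -1.75, h(m) = -2.34375 (−); new bracket [-2, -1.75]
m = -1.875, h(m) = -0.832031 (−); new bracket [-2, -1.875]
m = -1.9375, h(m) = 0.0425 (+); new bracket [-1.9375, -1.875]

---+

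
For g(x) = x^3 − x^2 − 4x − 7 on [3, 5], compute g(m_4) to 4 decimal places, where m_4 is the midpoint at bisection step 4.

1.2520

x = 4 gives g = 25, positive; keep [3, 4]
x = 3.5 gives g = 9.625, positive; keep [3, 3.5]
x = 3.25 gives g = 3.765625, positive; keep [3, 3.25]
x = 3.125 gives g = 1.252, positive; keep [3, 3.125]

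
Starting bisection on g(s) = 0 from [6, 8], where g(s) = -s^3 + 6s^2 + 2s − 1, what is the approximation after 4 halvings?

g(7) = -36 < 0, so the root lies in [6, 7]
g(6.5) = -9.125 < 0, so the root lies in [6, 6.5]
g(6.25) = 1.734375 > 0, so the root lies in [6.25, 6.5]
g(6.375) = -3.4902 < 0, so the root lies in [6.25, 6.375]

6.375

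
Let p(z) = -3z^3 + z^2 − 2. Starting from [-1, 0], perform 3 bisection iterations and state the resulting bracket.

midpoint -0.5: p = -1.375 < 0 → [-1, -0.5]
midpoint -0.75: p = -0.171875 < 0 → [-1, -0.75]
midpoint -0.875: p = 0.775391 > 0 → [-0.875, -0.75]

[-0.875, -0.75]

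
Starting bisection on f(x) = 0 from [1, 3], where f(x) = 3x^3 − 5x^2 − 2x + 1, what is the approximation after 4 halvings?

1.875

x = 2 gives f = 1, positive; keep [1, 2]
x = 1.5 gives f = -3.125, negative; keep [1.5, 2]
x = 1.75 gives f = -1.734375, negative; keep [1.75, 2]
x = 1.875 gives f = -0.5527, negative; keep [1.875, 2]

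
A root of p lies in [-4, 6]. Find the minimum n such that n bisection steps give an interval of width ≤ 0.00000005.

28

Width after n steps is 10/2^n. Need 2^n ≥ 10/0.00000005 = 200000000.
2^27 = 134217728 < 200000000 ≤ 2^28 = 268435456, so n = 28.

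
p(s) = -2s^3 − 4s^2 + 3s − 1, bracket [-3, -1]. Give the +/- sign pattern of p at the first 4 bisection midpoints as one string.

s = -2 gives p = -7, negative; keep [-3, -2]
s = -2.5 gives p = -2.25, negative; keep [-3, -2.5]
s = -2.75 gives p = 2.09375, positive; keep [-2.75, -2.5]
s = -2.625 gives p = -0.2617, negative; keep [-2.75, -2.625]

--+-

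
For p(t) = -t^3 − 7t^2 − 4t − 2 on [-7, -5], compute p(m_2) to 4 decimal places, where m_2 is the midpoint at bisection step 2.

2.8750

t = -6 gives p = -14, negative; keep [-7, -6]
t = -6.5 gives p = 2.875, positive; keep [-6.5, -6]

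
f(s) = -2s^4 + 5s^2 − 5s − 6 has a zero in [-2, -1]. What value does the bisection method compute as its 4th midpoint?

-1.6875

m = -1.5, f(m) = 2.625 (+); new bracket [-2, -1.5]
m = -1.75, f(m) = -0.695312 (−); new bracket [-1.75, -1.5]
m = -1.625, f(m) = 1.382324 (+); new bracket [-1.75, -1.625]
m = -1.6875, f(m) = 0.4575 (+); new bracket [-1.75, -1.6875]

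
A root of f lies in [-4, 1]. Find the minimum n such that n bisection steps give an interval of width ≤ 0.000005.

20

Width after n steps is 5/2^n. Need 2^n ≥ 5/0.000005 = 1000000.
2^19 = 524288 < 1000000 ≤ 2^20 = 1048576, so n = 20.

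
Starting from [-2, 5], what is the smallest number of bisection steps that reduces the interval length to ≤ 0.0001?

Width after n steps is 7/2^n. Need 2^n ≥ 7/0.0001 = 70000.
2^16 = 65536 < 70000 ≤ 2^17 = 131072, so n = 17.

17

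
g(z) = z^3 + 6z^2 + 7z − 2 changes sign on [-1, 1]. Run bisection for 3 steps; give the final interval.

z = 0 gives g = -2, negative; keep [0, 1]
z = 0.5 gives g = 3.125, positive; keep [0, 0.5]
z = 0.25 gives g = 0.140625, positive; keep [0, 0.25]

[0, 0.25]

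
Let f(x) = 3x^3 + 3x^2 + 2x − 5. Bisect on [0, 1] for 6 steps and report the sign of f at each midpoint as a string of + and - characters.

m = 0.5, f(m) = -2.875 (−); new bracket [0.5, 1]
m = 0.75, f(m) = -0.546875 (−); new bracket [0.75, 1]
m = 0.875, f(m) = 1.056641 (+); new bracket [0.75, 0.875]
m = 0.8125, f(m) = 0.2146 (+); new bracket [0.75, 0.8125]
m = 0.78125, f(m) = -0.1759 (−); new bracket [0.78125, 0.8125]
m = 0.796875, f(m) = 0.0168 (+); new bracket [0.78125, 0.796875]

--++-+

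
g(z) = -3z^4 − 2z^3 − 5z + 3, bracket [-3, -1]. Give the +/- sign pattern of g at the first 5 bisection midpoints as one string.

g(-2) = -19 < 0, so the root lies in [-2, -1]
g(-1.5) = 2.0625 > 0, so the root lies in [-2, -1.5]
g(-1.75) = -5.667969 < 0, so the root lies in [-1.75, -1.5]
g(-1.625) = -1.2117 < 0, so the root lies in [-1.625, -1.5]
g(-1.5625) = 0.5605 > 0, so the root lies in [-1.625, -1.5625]

-+--+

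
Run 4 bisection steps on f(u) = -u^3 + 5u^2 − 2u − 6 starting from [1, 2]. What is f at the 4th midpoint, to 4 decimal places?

midpoint 1.5: f = -1.125 < 0 → [1.5, 2]
midpoint 1.75: f = 0.453125 > 0 → [1.5, 1.75]
midpoint 1.625: f = -0.337891 < 0 → [1.625, 1.75]
midpoint 1.6875: f = 0.0579 > 0 → [1.625, 1.6875]

0.0579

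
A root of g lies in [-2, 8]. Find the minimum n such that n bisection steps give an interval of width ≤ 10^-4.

17

Width after n steps is 10/2^n. Need 2^n ≥ 10/10^-4 = 100000.
2^16 = 65536 < 100000 ≤ 2^17 = 131072, so n = 17.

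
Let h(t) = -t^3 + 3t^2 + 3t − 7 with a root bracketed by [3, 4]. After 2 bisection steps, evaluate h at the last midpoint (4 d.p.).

0.1094

midpoint 3.5: h = -2.625 < 0 → [3, 3.5]
midpoint 3.25: h = 0.109375 > 0 → [3.25, 3.5]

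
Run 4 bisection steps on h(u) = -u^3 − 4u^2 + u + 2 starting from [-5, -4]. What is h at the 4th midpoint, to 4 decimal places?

-1.0310

h(-4.5) = 7.625 > 0, so the root lies in [-4.5, -4]
h(-4.25) = 2.265625 > 0, so the root lies in [-4.25, -4]
h(-4.125) = 0.001953 > 0, so the root lies in [-4.125, -4]
h(-4.0625) = -1.031 < 0, so the root lies in [-4.125, -4.0625]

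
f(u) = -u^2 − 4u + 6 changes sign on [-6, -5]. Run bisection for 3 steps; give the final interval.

[-5.25, -5.125]

f(-5.5) = -2.25 < 0, so the root lies in [-5.5, -5]
f(-5.25) = -0.5625 < 0, so the root lies in [-5.25, -5]
f(-5.125) = 0.234375 > 0, so the root lies in [-5.25, -5.125]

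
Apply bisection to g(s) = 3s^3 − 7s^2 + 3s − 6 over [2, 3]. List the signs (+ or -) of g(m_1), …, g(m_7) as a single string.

g(2.5) = 4.625 > 0, so the root lies in [2, 2.5]
g(2.25) = -0.515625 < 0, so the root lies in [2.25, 2.5]
g(2.375) = 1.830078 > 0, so the root lies in [2.25, 2.375]
g(2.3125) = 0.6033 > 0, so the root lies in [2.25, 2.3125]
g(2.28125) = 0.0306 > 0, so the root lies in [2.25, 2.28125]
g(2.265625) = -0.2458 < 0, so the root lies in [2.265625, 2.28125]
g(2.2734375) = -0.1084 < 0, so the root lies in [2.2734375, 2.28125]

+-+++--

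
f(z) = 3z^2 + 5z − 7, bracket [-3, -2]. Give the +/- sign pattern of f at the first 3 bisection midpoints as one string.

-++

midpoint -2.5: f = -0.75 < 0 → [-3, -2.5]
midpoint -2.75: f = 1.9375 > 0 → [-2.75, -2.5]
midpoint -2.625: f = 0.546875 > 0 → [-2.625, -2.5]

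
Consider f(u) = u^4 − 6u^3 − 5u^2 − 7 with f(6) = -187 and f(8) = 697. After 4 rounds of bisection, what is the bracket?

u = 7 gives f = 91, positive; keep [6, 7]
u = 6.5 gives f = -80.9375, negative; keep [6.5, 7]
u = 6.75 gives f = -4.152344, negative; keep [6.75, 7]
u = 6.875 gives f = 41.0042, positive; keep [6.75, 6.875]

[6.75, 6.875]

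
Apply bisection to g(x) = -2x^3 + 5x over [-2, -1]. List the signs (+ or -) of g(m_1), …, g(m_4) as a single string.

midpoint -1.5: g = -0.75 < 0 → [-2, -1.5]
midpoint -1.75: g = 1.96875 > 0 → [-1.75, -1.5]
midpoint -1.625: g = 0.457031 > 0 → [-1.625, -1.5]
midpoint -1.5625: g = -0.1831 < 0 → [-1.625, -1.5625]

-++-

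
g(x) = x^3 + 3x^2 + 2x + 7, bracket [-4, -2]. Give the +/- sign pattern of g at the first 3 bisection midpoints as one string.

x = -3 gives g = 1, positive; keep [-4, -3]
x = -3.5 gives g = -6.125, negative; keep [-3.5, -3]
x = -3.25 gives g = -2.140625, negative; keep [-3.25, -3]

+--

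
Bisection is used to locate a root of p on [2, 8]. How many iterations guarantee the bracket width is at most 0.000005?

21

Width after n steps is 6/2^n. Need 2^n ≥ 6/0.000005 = 1200000.
2^20 = 1048576 < 1200000 ≤ 2^21 = 2097152, so n = 21.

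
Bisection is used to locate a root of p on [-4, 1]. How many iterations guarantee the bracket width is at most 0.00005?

17

Width after n steps is 5/2^n. Need 2^n ≥ 5/0.00005 = 100000.
2^16 = 65536 < 100000 ≤ 2^17 = 131072, so n = 17.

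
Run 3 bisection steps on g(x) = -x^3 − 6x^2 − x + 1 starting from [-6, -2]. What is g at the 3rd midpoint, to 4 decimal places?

-8.6250

midpoint -4: g = -27 < 0 → [-6, -4]
midpoint -5: g = -19 < 0 → [-6, -5]
midpoint -5.5: g = -8.625 < 0 → [-6, -5.5]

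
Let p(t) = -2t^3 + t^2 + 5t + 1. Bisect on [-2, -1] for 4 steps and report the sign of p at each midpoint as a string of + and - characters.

midpoint -1.5: p = 2.5 > 0 → [-1.5, -1]
midpoint -1.25: p = 0.21875 > 0 → [-1.25, -1]
midpoint -1.125: p = -0.511719 < 0 → [-1.25, -1.125]
midpoint -1.1875: p = -0.1782 < 0 → [-1.25, -1.1875]

++--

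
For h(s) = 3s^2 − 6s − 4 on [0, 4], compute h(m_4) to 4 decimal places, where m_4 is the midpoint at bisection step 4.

2.1875

midpoint 2: h = -4 < 0 → [2, 4]
midpoint 3: h = 5 > 0 → [2, 3]
midpoint 2.5: h = -0.25 < 0 → [2.5, 3]
midpoint 2.75: h = 2.1875 > 0 → [2.5, 2.75]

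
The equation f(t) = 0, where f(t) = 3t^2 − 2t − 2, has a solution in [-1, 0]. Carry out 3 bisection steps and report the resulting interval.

[-0.625, -0.5]

m = -0.5, f(m) = -0.25 (−); new bracket [-1, -0.5]
m = -0.75, f(m) = 1.1875 (+); new bracket [-0.75, -0.5]
m = -0.625, f(m) = 0.421875 (+); new bracket [-0.625, -0.5]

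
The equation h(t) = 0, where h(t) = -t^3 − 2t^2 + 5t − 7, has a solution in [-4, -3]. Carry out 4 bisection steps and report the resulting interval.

[-3.8125, -3.75]

midpoint -3.5: h = -6.125 < 0 → [-4, -3.5]
midpoint -3.75: h = -1.140625 < 0 → [-4, -3.75]
midpoint -3.875: h = 1.779297 > 0 → [-3.875, -3.75]
midpoint -3.8125: h = 0.2825 > 0 → [-3.8125, -3.75]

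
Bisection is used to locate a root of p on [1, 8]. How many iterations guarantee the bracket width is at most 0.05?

Width after n steps is 7/2^n. Need 2^n ≥ 7/0.05 = 140.
2^7 = 128 < 140 ≤ 2^8 = 256, so n = 8.

8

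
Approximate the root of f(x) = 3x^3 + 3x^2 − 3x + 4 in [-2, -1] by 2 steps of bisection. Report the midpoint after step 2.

-1.75

m = -1.5, f(m) = 5.125 (+); new bracket [-2, -1.5]
m = -1.75, f(m) = 2.359375 (+); new bracket [-2, -1.75]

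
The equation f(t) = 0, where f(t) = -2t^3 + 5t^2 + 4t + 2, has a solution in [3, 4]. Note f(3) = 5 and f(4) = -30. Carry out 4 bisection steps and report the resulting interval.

[3.1875, 3.25]

t = 3.5 gives f = -8.5, negative; keep [3, 3.5]
t = 3.25 gives f = -0.84375, negative; keep [3, 3.25]
t = 3.125 gives f = 2.292969, positive; keep [3.125, 3.25]
t = 3.1875 gives f = 0.7798, positive; keep [3.1875, 3.25]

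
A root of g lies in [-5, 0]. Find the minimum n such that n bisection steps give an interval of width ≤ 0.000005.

20

Width after n steps is 5/2^n. Need 2^n ≥ 5/0.000005 = 1000000.
2^19 = 524288 < 1000000 ≤ 2^20 = 1048576, so n = 20.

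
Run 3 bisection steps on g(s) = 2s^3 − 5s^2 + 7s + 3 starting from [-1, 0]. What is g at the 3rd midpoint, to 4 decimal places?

-0.4336

g(-0.5) = -2 < 0, so the root lies in [-0.5, 0]
g(-0.25) = 0.90625 > 0, so the root lies in [-0.5, -0.25]
g(-0.375) = -0.433594 < 0, so the root lies in [-0.375, -0.25]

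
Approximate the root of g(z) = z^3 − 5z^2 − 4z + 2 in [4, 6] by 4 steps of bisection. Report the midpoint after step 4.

m = 5, g(m) = -18 (−); new bracket [5, 6]
m = 5.5, g(m) = -4.875 (−); new bracket [5.5, 6]
m = 5.75, g(m) = 3.796875 (+); new bracket [5.5, 5.75]
m = 5.625, g(m) = -0.7246 (−); new bracket [5.625, 5.75]

5.625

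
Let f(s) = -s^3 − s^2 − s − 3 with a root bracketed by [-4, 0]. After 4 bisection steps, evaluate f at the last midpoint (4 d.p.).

1.0469

s = -2 gives f = 3, positive; keep [-2, 0]
s = -1 gives f = -2, negative; keep [-2, -1]
s = -1.5 gives f = -0.375, negative; keep [-2, -1.5]
s = -1.75 gives f = 1.0469, positive; keep [-1.75, -1.5]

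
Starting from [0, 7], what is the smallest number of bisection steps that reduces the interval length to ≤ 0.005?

Width after n steps is 7/2^n. Need 2^n ≥ 7/0.005 = 1400.
2^10 = 1024 < 1400 ≤ 2^11 = 2048, so n = 11.

11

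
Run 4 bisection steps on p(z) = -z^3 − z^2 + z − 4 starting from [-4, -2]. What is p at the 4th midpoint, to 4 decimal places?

z = -3 gives p = 11, positive; keep [-3, -2]
z = -2.5 gives p = 2.875, positive; keep [-2.5, -2]
z = -2.25 gives p = 0.078125, positive; keep [-2.25, -2]
z = -2.125 gives p = -1.0449, negative; keep [-2.25, -2.125]

-1.0449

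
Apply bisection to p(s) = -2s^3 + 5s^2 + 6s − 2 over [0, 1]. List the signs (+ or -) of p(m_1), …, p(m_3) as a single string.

midpoint 0.5: p = 2 > 0 → [0, 0.5]
midpoint 0.25: p = -0.21875 < 0 → [0.25, 0.5]
midpoint 0.375: p = 0.847656 > 0 → [0.25, 0.375]

+-+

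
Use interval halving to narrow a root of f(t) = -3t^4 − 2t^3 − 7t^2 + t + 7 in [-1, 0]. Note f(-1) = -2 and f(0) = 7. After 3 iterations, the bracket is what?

[-1, -0.875]

t = -0.5 gives f = 4.8125, positive; keep [-1, -0.5]
t = -0.75 gives f = 2.207031, positive; keep [-1, -0.75]
t = -0.875 gives f = 0.346924, positive; keep [-1, -0.875]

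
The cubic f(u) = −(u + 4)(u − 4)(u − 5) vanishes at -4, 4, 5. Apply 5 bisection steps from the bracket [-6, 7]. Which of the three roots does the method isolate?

-4

midpoint 0.5: f = -70.875 < 0 → [-6, 0.5]
midpoint -2.75: f = -65.390625 < 0 → [-6, -2.75]
midpoint -4.375: f = 29.443359 > 0 → [-4.375, -2.75]
midpoint -3.5625: f = -28.3298 < 0 → [-4.375, -3.5625]
midpoint -3.96875: f = -2.2334 < 0 → [-4.375, -3.96875]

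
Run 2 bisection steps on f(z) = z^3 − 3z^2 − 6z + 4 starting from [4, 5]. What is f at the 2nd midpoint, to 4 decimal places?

1.0781

f(4.5) = 7.375 > 0, so the root lies in [4, 4.5]
f(4.25) = 1.078125 > 0, so the root lies in [4, 4.25]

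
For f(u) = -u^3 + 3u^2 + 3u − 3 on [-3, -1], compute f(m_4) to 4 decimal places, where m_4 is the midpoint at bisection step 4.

f(-2) = 11 > 0, so the root lies in [-2, -1]
f(-1.5) = 2.625 > 0, so the root lies in [-1.5, -1]
f(-1.25) = -0.109375 < 0, so the root lies in [-1.5, -1.25]
f(-1.375) = 1.1465 > 0, so the root lies in [-1.375, -1.25]

1.1465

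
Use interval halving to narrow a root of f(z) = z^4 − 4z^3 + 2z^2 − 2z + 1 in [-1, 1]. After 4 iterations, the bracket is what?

z = 0 gives f = 1, positive; keep [0, 1]
z = 0.5 gives f = 0.0625, positive; keep [0.5, 1]
z = 0.75 gives f = -0.746094, negative; keep [0.5, 0.75]
z = 0.625 gives f = -0.2927, negative; keep [0.5, 0.625]

[0.5, 0.625]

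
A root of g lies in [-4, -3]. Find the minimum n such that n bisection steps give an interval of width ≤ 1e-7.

24

Width after n steps is 1/2^n. Need 2^n ≥ 1/1e-7 = 10000000.
2^23 = 8388608 < 10000000 ≤ 2^24 = 16777216, so n = 24.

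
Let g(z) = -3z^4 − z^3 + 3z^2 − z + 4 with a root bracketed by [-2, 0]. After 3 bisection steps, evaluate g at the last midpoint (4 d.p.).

z = -1 gives g = 6, positive; keep [-2, -1]
z = -1.5 gives g = 0.4375, positive; keep [-2, -1.5]
z = -1.75 gives g = -7.839844, negative; keep [-1.75, -1.5]

-7.8398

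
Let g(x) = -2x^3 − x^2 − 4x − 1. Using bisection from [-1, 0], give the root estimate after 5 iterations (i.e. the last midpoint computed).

-0.28125

midpoint -0.5: g = 1 > 0 → [-0.5, 0]
midpoint -0.25: g = -0.03125 < 0 → [-0.5, -0.25]
midpoint -0.375: g = 0.464844 > 0 → [-0.375, -0.25]
midpoint -0.3125: g = 0.2134 > 0 → [-0.3125, -0.25]
midpoint -0.28125: g = 0.0904 > 0 → [-0.28125, -0.25]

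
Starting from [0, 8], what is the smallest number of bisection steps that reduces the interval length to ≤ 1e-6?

Width after n steps is 8/2^n. Need 2^n ≥ 8/1e-6 = 8000000.
2^22 = 4194304 < 8000000 ≤ 2^23 = 8388608, so n = 23.

23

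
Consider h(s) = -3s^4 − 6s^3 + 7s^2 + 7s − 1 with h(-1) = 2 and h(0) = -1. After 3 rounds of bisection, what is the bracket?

[-0.875, -0.75]

h(-0.5) = -2.1875 < 0, so the root lies in [-1, -0.5]
h(-0.75) = -0.730469 < 0, so the root lies in [-1, -0.75]
h(-0.875) = 0.495361 > 0, so the root lies in [-0.875, -0.75]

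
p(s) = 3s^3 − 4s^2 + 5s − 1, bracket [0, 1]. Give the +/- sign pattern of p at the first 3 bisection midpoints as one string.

++-

midpoint 0.5: p = 0.875 > 0 → [0, 0.5]
midpoint 0.25: p = 0.046875 > 0 → [0, 0.25]
midpoint 0.125: p = -0.431641 < 0 → [0.125, 0.25]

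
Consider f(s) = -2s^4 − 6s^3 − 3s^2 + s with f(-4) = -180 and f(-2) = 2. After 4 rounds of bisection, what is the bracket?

m = -3, f(m) = -30 (−); new bracket [-3, -2]
m = -2.5, f(m) = -5.625 (−); new bracket [-2.5, -2]
m = -2.25, f(m) = -0.351562 (−); new bracket [-2.25, -2]
m = -2.125, f(m) = 1.1206 (+); new bracket [-2.25, -2.125]

[-2.25, -2.125]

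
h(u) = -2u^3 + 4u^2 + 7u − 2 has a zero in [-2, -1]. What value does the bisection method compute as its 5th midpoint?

-1.28125

midpoint -1.5: h = 3.25 > 0 → [-1.5, -1]
midpoint -1.25: h = -0.59375 < 0 → [-1.5, -1.25]
midpoint -1.375: h = 1.136719 > 0 → [-1.375, -1.25]
midpoint -1.3125: h = 0.2251 > 0 → [-1.3125, -1.25]
midpoint -1.28125: h = -0.1957 < 0 → [-1.3125, -1.28125]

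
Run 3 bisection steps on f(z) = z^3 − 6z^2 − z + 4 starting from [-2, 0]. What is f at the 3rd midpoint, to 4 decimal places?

f(-1) = -2 < 0, so the root lies in [-1, 0]
f(-0.5) = 2.875 > 0, so the root lies in [-1, -0.5]
f(-0.75) = 0.953125 > 0, so the root lies in [-1, -0.75]

0.9531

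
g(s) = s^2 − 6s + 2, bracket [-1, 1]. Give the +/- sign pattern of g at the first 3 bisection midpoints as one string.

midpoint 0: g = 2 > 0 → [0, 1]
midpoint 0.5: g = -0.75 < 0 → [0, 0.5]
midpoint 0.25: g = 0.5625 > 0 → [0.25, 0.5]

+-+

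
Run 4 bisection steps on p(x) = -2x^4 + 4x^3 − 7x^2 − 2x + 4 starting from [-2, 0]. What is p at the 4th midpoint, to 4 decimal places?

x = -1 gives p = -7, negative; keep [-1, 0]
x = -0.5 gives p = 2.625, positive; keep [-1, -0.5]
x = -0.75 gives p = -0.757812, negative; keep [-0.75, -0.5]
x = -0.625 gives p = 1.2339, positive; keep [-0.75, -0.625]

1.2339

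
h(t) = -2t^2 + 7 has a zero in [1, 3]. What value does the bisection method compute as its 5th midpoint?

1.8125

h(2) = -1 < 0, so the root lies in [1, 2]
h(1.5) = 2.5 > 0, so the root lies in [1.5, 2]
h(1.75) = 0.875 > 0, so the root lies in [1.75, 2]
h(1.875) = -0.0312 < 0, so the root lies in [1.75, 1.875]
h(1.8125) = 0.4297 > 0, so the root lies in [1.8125, 1.875]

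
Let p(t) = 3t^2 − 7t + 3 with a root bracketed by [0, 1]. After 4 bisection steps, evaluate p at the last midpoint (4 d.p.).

p(0.5) = 0.25 > 0, so the root lies in [0.5, 1]
p(0.75) = -0.5625 < 0, so the root lies in [0.5, 0.75]
p(0.625) = -0.203125 < 0, so the root lies in [0.5, 0.625]
p(0.5625) = 0.0117 > 0, so the root lies in [0.5625, 0.625]

0.0117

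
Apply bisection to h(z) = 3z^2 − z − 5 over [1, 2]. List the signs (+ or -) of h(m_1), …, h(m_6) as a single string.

+---+-

m = 1.5, h(m) = 0.25 (+); new bracket [1, 1.5]
m = 1.25, h(m) = -1.5625 (−); new bracket [1.25, 1.5]
m = 1.375, h(m) = -0.703125 (−); new bracket [1.375, 1.5]
m = 1.4375, h(m) = -0.2383 (−); new bracket [1.4375, 1.5]
m = 1.46875, h(m) = 0.0029 (+); new bracket [1.4375, 1.46875]
m = 1.453125, h(m) = -0.1184 (−); new bracket [1.453125, 1.46875]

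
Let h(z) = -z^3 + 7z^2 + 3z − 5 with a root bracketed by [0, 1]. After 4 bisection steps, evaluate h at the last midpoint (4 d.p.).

0.0461

z = 0.5 gives h = -1.875, negative; keep [0.5, 1]
z = 0.75 gives h = 0.765625, positive; keep [0.5, 0.75]
z = 0.625 gives h = -0.634766, negative; keep [0.625, 0.75]
z = 0.6875 gives h = 0.0461, positive; keep [0.625, 0.6875]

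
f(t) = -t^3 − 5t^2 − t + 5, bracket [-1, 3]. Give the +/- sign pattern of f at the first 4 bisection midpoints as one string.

t = 1 gives f = -2, negative; keep [-1, 1]
t = 0 gives f = 5, positive; keep [0, 1]
t = 0.5 gives f = 3.125, positive; keep [0.5, 1]
t = 0.75 gives f = 1.0156, positive; keep [0.75, 1]

-+++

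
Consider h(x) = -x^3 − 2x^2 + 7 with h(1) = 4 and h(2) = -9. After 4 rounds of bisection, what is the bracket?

[1.375, 1.4375]

midpoint 1.5: h = -0.875 < 0 → [1, 1.5]
midpoint 1.25: h = 1.921875 > 0 → [1.25, 1.5]
midpoint 1.375: h = 0.619141 > 0 → [1.375, 1.5]
midpoint 1.4375: h = -0.1033 < 0 → [1.375, 1.4375]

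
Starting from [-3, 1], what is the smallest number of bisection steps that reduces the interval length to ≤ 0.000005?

20

Width after n steps is 4/2^n. Need 2^n ≥ 4/0.000005 = 800000.
2^19 = 524288 < 800000 ≤ 2^20 = 1048576, so n = 20.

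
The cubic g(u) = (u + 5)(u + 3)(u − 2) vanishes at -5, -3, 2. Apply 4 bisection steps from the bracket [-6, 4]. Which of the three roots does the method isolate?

u = -1 gives g = -24, negative; keep [-1, 4]
u = 1.5 gives g = -14.625, negative; keep [1.5, 4]
u = 2.75 gives g = 33.421875, positive; keep [1.5, 2.75]
u = 2.125 gives g = 4.5645, positive; keep [1.5, 2.125]

2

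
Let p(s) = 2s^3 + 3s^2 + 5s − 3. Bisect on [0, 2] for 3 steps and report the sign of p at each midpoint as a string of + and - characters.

++-

m = 1, p(m) = 7 (+); new bracket [0, 1]
m = 0.5, p(m) = 0.5 (+); new bracket [0, 0.5]
m = 0.25, p(m) = -1.53125 (−); new bracket [0.25, 0.5]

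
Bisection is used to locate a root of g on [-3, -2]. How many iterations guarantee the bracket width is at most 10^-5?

Width after n steps is 1/2^n. Need 2^n ≥ 1/10^-5 = 100000.
2^16 = 65536 < 100000 ≤ 2^17 = 131072, so n = 17.

17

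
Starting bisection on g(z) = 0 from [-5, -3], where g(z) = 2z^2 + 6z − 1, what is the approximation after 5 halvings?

-3.1875

midpoint -4: g = 7 > 0 → [-4, -3]
midpoint -3.5: g = 2.5 > 0 → [-3.5, -3]
midpoint -3.25: g = 0.625 > 0 → [-3.25, -3]
midpoint -3.125: g = -0.2188 < 0 → [-3.25, -3.125]
midpoint -3.1875: g = 0.1953 > 0 → [-3.1875, -3.125]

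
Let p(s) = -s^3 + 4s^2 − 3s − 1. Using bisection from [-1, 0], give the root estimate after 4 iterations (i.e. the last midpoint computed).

m = -0.5, p(m) = 1.625 (+); new bracket [-0.5, 0]
m = -0.25, p(m) = 0.015625 (+); new bracket [-0.25, 0]
m = -0.125, p(m) = -0.560547 (−); new bracket [-0.25, -0.125]
m = -0.1875, p(m) = -0.2903 (−); new bracket [-0.25, -0.1875]

-0.1875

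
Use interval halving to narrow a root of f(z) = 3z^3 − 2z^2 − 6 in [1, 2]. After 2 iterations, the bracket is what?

[1.5, 1.75]

z = 1.5 gives f = -0.375, negative; keep [1.5, 2]
z = 1.75 gives f = 3.953125, positive; keep [1.5, 1.75]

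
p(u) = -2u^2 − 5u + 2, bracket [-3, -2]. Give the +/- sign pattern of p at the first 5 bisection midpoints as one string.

m = -2.5, p(m) = 2 (+); new bracket [-3, -2.5]
m = -2.75, p(m) = 0.625 (+); new bracket [-3, -2.75]
m = -2.875, p(m) = -0.15625 (−); new bracket [-2.875, -2.75]
m = -2.8125, p(m) = 0.2422 (+); new bracket [-2.875, -2.8125]
m = -2.84375, p(m) = 0.0449 (+); new bracket [-2.875, -2.84375]

++-++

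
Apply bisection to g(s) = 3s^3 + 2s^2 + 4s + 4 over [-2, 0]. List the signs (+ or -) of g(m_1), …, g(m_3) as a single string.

midpoint -1: g = -1 < 0 → [-1, 0]
midpoint -0.5: g = 2.125 > 0 → [-1, -0.5]
midpoint -0.75: g = 0.859375 > 0 → [-1, -0.75]

-++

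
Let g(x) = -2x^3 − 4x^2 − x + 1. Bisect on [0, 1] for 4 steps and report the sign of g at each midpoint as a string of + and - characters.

-+-+

x = 0.5 gives g = -0.75, negative; keep [0, 0.5]
x = 0.25 gives g = 0.46875, positive; keep [0.25, 0.5]
x = 0.375 gives g = -0.042969, negative; keep [0.25, 0.375]
x = 0.3125 gives g = 0.2358, positive; keep [0.3125, 0.375]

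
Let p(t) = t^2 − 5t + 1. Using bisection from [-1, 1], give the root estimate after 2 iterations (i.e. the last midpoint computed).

midpoint 0: p = 1 > 0 → [0, 1]
midpoint 0.5: p = -1.25 < 0 → [0, 0.5]

0.5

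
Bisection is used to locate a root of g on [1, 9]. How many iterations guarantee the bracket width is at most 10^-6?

Width after n steps is 8/2^n. Need 2^n ≥ 8/10^-6 = 8000000.
2^22 = 4194304 < 8000000 ≤ 2^23 = 8388608, so n = 23.

23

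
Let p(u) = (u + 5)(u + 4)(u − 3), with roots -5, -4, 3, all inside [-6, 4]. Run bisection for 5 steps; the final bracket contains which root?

u = -1 gives p = -48, negative; keep [-1, 4]
u = 1.5 gives p = -53.625, negative; keep [1.5, 4]
u = 2.75 gives p = -13.078125, negative; keep [2.75, 4]
u = 3.375 gives p = 23.1621, positive; keep [2.75, 3.375]
u = 3.0625 gives p = 3.5588, positive; keep [2.75, 3.0625]

3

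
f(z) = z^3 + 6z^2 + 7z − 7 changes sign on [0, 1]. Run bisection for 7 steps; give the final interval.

midpoint 0.5: f = -1.875 < 0 → [0.5, 1]
midpoint 0.75: f = 2.046875 > 0 → [0.5, 0.75]
midpoint 0.625: f = -0.037109 < 0 → [0.625, 0.75]
midpoint 0.6875: f = 0.9734 > 0 → [0.625, 0.6875]
midpoint 0.65625: f = 0.4604 > 0 → [0.625, 0.65625]
midpoint 0.640625: f = 0.2097 > 0 → [0.625, 0.640625]
midpoint 0.6328125: f = 0.0858 > 0 → [0.625, 0.6328125]

[0.625, 0.6328125]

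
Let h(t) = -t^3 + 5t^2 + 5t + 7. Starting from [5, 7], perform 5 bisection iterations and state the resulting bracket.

midpoint 6: h = 1 > 0 → [6, 7]
midpoint 6.5: h = -23.875 < 0 → [6, 6.5]
midpoint 6.25: h = -10.578125 < 0 → [6, 6.25]
midpoint 6.125: h = -4.5801 < 0 → [6, 6.125]
midpoint 6.0625: h = -1.7385 < 0 → [6, 6.0625]

[6, 6.0625]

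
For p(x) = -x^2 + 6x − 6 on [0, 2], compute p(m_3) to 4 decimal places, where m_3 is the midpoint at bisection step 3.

m = 1, p(m) = -1 (−); new bracket [1, 2]
m = 1.5, p(m) = 0.75 (+); new bracket [1, 1.5]
m = 1.25, p(m) = -0.0625 (−); new bracket [1.25, 1.5]

-0.0625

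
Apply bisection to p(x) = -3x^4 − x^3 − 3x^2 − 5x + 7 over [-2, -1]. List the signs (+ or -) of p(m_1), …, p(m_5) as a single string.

-++--

p(-1.5) = -4.0625 < 0, so the root lies in [-1.5, -1]
p(-1.25) = 3.191406 > 0, so the root lies in [-1.5, -1.25]
p(-1.375) = 0.079346 > 0, so the root lies in [-1.5, -1.375]
p(-1.4375) = -1.8514 < 0, so the root lies in [-1.4375, -1.375]
p(-1.40625) = -0.8524 < 0, so the root lies in [-1.40625, -1.375]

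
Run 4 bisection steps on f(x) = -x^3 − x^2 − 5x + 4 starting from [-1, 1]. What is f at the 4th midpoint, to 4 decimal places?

x = 0 gives f = 4, positive; keep [0, 1]
x = 0.5 gives f = 1.125, positive; keep [0.5, 1]
x = 0.75 gives f = -0.734375, negative; keep [0.5, 0.75]
x = 0.625 gives f = 0.2402, positive; keep [0.625, 0.75]

0.2402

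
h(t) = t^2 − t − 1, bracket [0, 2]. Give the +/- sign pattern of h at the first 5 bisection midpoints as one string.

--++-

m = 1, h(m) = -1 (−); new bracket [1, 2]
m = 1.5, h(m) = -0.25 (−); new bracket [1.5, 2]
m = 1.75, h(m) = 0.3125 (+); new bracket [1.5, 1.75]
m = 1.625, h(m) = 0.0156 (+); new bracket [1.5, 1.625]
m = 1.5625, h(m) = -0.1211 (−); new bracket [1.5625, 1.625]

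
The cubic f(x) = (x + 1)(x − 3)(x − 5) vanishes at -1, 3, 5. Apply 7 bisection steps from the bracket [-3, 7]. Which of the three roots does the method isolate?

-1

midpoint 2: f = 9 > 0 → [-3, 2]
midpoint -0.5: f = 9.625 > 0 → [-3, -0.5]
midpoint -1.75: f = -24.046875 < 0 → [-1.75, -0.5]
midpoint -1.125: f = -3.1582 < 0 → [-1.125, -0.5]
midpoint -0.8125: f = 4.155 > 0 → [-1.125, -0.8125]
midpoint -0.96875: f = 0.7403 > 0 → [-1.125, -0.96875]
midpoint -1.046875: f = -1.1471 < 0 → [-1.046875, -0.96875]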